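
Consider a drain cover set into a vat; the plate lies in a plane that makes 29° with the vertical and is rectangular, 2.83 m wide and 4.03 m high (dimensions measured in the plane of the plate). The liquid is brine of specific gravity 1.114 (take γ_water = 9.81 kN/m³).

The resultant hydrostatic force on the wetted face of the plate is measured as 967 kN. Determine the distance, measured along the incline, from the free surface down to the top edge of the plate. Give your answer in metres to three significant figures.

γ = 1.114 × 9.81 = 10.92834 kN/m³.
A = 2.83 × 4.03 = 11.4049 m².
From F = γ·h_c·A, the centroid depth is h_c = 967/(10.92834 × 11.4049) = 7.75855 m.
The plate makes 29° with the vertical, i.e. θ = 90° − 29° = 61° to the horizontal. Measuring y along the incline from the free-surface line, vertical depth h = y·sinθ with sinθ = 0.874620.
Along the incline, y_c = h_c/sinθ = 7.75855/0.874620 = 8.87077 m.
The centroid lies 4.03/2 = 2.015 m below the top edge, so the top edge sits at y_top = 8.87077 − 2.015 = 6.85577 m along the incline.

y_top ≈ 6.86 m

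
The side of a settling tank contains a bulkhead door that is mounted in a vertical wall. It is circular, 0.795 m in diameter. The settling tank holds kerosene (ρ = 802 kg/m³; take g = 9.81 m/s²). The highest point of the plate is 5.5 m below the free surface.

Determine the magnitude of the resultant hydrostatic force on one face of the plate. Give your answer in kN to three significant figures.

F ≈ 23.0 kN

γ = ρg = 802 × 9.81 / 1000 = 7.86762 kN/m³.
The centroid is at the centre, 0.3975 m below the top of the plate, so the centroid depth is h_c = 5.5 + 0.3975 = 5.8975 m.
A = π(0.3975)² = 0.496391 m².
Resultant F = γ·h_c·A = 7.86762 × 5.8975 × 0.496391 = 23.0322 kN.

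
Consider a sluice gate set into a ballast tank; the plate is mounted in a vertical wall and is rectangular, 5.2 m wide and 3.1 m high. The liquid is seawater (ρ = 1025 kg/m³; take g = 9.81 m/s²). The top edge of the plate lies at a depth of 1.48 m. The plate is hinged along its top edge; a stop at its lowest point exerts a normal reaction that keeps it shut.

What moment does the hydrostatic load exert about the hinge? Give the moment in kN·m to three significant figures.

γ = ρg = 1025 × 9.81 / 1000 = 10.05525 kN/m³.
The centroid lies 3.1/2 = 1.55 m below the top edge, so the centroid depth is h_c = 1.48 + 1.55 = 3.03 m.
A = 5.2 × 3.1 = 16.12 m².
Resultant F = γ·h_c·A = 10.05525 × 3.03 × 16.12 = 491.135 kN.
I_c = b·h³/12 = 5.2 × 3.1³/12 = 12.9094 m⁴.
Centre of pressure: y_p = y_c + I_c/(y_c·A) = 3.03 + 12.9094/(3.03 × 16.12) = 3.03 + 0.264301 = 3.2943 m along the plane.
The resultant acts 1.55 + 0.264301 = 1.8143 m (along the plate) below the hinge at the top edge, so the moment about the hinge is M = F × 1.8143 = 491.135 × 1.8143 = 891.066 kN·m.

M ≈ 891 kN·m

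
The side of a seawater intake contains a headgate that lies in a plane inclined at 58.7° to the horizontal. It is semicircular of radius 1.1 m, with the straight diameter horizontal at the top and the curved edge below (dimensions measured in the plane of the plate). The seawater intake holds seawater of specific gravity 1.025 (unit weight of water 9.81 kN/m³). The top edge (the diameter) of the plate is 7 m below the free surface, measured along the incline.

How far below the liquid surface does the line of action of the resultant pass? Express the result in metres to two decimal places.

h_p = 6.39 m

γ = 1.025 × 9.81 = 10.05525 kN/m³.
Let θ = 58.7° be the plate's angle to the horizontal; measure y along the incline from where the plane meets the free surface. Vertical depth h = y·sinθ with sinθ = 0.854459.
The centroid of a semicircle lies 4r/(3π) = 0.466854 m from the diameter, here below the top edge, so y_c = 7 + 0.466854 = 7.46685 m and h_c = 7.46685 × 0.854459 = 6.38012 m.
A = πr²/2 = π × 1.1²/2 = 1.90066 m².
Resultant F = γ·h_c·A = 10.05525 × 6.38012 × 1.90066 = 121.934 kN.
I_c = (π/8 − 8/(9π))·r⁴ = 0.109757 × 1.1⁴ = 0.160695 m⁴.
Centre of pressure: y_p = y_c + I_c/(y_c·A) = 7.46685 + 0.160695/(7.46685 × 1.90066) = 7.46685 + 0.011323 = 7.47817 m along the plane.
Vertically, h_p = y_p·sinθ = 7.47817 × 0.854459 = 6.38979 m.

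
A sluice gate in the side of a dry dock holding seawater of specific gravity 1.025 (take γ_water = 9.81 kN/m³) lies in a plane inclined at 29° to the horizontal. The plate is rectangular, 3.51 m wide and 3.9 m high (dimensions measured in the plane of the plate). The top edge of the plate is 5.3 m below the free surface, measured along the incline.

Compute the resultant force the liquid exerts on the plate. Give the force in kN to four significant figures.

F ≈ 483.8 kN

γ = 1.025 × 9.81 = 10.05525 kN/m³.
Let θ = 29° be the plate's angle to the horizontal; measure y along the incline from where the plane meets the free surface. Vertical depth h = y·sinθ with sinθ = 0.484810.
The centroid lies 3.9/2 = 1.95 m below the top edge, so y_c = 5.3 + 1.95 = 7.25 m and h_c = 7.25 × 0.484810 = 3.51487 m.
A = 3.51 × 3.9 = 13.689 m².
Resultant F = γ·h_c·A = 10.05525 × 3.51487 × 13.689 = 483.809 kN.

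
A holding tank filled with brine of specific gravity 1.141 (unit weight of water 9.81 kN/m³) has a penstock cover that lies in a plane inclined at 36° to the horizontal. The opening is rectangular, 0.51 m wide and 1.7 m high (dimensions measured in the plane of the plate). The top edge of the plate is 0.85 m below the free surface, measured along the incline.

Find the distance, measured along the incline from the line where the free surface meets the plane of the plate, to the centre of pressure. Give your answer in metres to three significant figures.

γ = 1.141 × 9.81 = 11.19321 kN/m³.
Let θ = 36° be the plate's angle to the horizontal; measure y along the incline from where the plane meets the free surface. Vertical depth h = y·sinθ with sinθ = 0.587785.
The centroid lies 1.7/2 = 0.85 m below the top edge, so y_c = 0.85 + 0.85 = 1.7 m and h_c = 1.7 × 0.587785 = 0.999235 m.
A = 0.51 × 1.7 = 0.867 m².
Resultant F = γ·h_c·A = 11.19321 × 0.999235 × 0.867 = 9.69709 kN.
I_c = b·h³/12 = 0.51 × 1.7³/12 = 0.208802 m⁴.
Centre of pressure: y_p = y_c + I_c/(y_c·A) = 1.7 + 0.208802/(1.7 × 0.867) = 1.7 + 0.141666 = 1.84167 m along the plane.

y_p = 1.84 m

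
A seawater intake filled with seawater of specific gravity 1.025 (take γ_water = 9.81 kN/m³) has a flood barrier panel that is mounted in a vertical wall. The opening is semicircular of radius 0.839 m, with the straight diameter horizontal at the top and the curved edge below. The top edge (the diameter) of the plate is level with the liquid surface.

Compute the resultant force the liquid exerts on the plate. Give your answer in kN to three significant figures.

F ≈ 3.96 kN

γ = 1.025 × 9.81 = 10.05525 kN/m³.
The centroid of a semicircle lies 4r/(3π) = 0.356083 m from the diameter, here below the top edge, so the centroid depth is h_c = 0.356083 m.
A = πr²/2 = π × 0.839²/2 = 1.10572 m².
Resultant F = γ·h_c·A = 10.05525 × 0.356083 × 1.10572 = 3.95903 kN.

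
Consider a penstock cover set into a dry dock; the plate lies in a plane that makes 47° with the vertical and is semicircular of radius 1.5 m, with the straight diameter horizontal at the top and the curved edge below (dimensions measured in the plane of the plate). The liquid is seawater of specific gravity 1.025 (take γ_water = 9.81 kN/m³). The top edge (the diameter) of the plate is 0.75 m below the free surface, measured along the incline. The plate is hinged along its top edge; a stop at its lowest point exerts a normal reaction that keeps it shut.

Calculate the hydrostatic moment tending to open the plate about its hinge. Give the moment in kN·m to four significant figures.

γ = 1.025 × 9.81 = 10.05525 kN/m³.
The plate makes 47° with the vertical, i.e. θ = 90° − 47° = 43° to the horizontal. Measuring y along the incline from the free-surface line, vertical depth h = y·sinθ with sinθ = 0.681998.
The centroid of a semicircle lies 4r/(3π) = 0.63662 m from the diameter, here below the top edge, so y_c = 0.75 + 0.63662 = 1.38662 m and h_c = 1.38662 × 0.681998 = 0.945672 m.
A = πr²/2 = π × 1.5²/2 = 3.53429 m².
Resultant F = γ·h_c·A = 10.05525 × 0.945672 × 3.53429 = 33.6075 kN.
I_c = (π/8 − 8/(9π))·r⁴ = 0.109757 × 1.5⁴ = 0.555645 m⁴.
Centre of pressure: y_p = y_c + I_c/(y_c·A) = 1.38662 + 0.555645/(1.38662 × 3.53429) = 1.38662 + 0.11338 = 1.5 m along the plane.
The resultant acts 0.63662 + 0.11338 = 0.75 m (along the plate) below the hinge at the top edge, so the moment about the hinge is M = F × 0.75 = 33.6075 × 0.75 = 25.2056 kN·m.

M ≈ 25.21 kN·m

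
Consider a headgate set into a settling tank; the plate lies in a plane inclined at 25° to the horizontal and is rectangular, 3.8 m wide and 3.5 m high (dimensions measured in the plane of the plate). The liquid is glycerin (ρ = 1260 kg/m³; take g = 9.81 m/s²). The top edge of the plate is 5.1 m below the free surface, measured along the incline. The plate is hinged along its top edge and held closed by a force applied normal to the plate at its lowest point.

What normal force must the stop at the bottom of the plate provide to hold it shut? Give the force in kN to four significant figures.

γ = ρg = 1260 × 9.81 / 1000 = 12.3606 kN/m³.
Let θ = 25° be the plate's angle to the horizontal; measure y along the incline from where the plane meets the free surface. Vertical depth h = y·sinθ with sinθ = 0.422618.
The centroid lies 3.5/2 = 1.75 m below the top edge, so y_c = 5.1 + 1.75 = 6.85 m and h_c = 6.85 × 0.422618 = 2.89493 m.
A = 3.8 × 3.5 = 13.3 m².
Resultant F = γ·h_c·A = 12.3606 × 2.89493 × 13.3 = 475.915 kN.
I_c = b·h³/12 = 3.8 × 3.5³/12 = 13.5771 m⁴.
Centre of pressure: y_p = y_c + I_c/(y_c·A) = 6.85 + 13.5771/(6.85 × 13.3) = 6.85 + 0.149027 = 6.99903 m along the plane.
The resultant acts 1.75 + 0.149027 = 1.89903 m (along the plate) below the hinge at the top edge, so the moment about the hinge is M = F × 1.89903 = 475.915 × 1.89903 = 903.777 kN·m.
A normal force at the bottom, 3.5 m from the hinge, must supply this moment: P = 903.777/3.5 = 258.222 kN.

P ≈ 258.2 kN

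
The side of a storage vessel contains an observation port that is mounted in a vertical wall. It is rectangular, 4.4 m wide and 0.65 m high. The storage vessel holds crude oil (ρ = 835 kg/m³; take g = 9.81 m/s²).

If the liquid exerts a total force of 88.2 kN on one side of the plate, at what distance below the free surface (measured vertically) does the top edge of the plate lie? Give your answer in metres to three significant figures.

d_top ≈ 3.44 m

γ = ρg = 835 × 9.81 / 1000 = 8.19135 kN/m³.
A = 4.4 × 0.65 = 2.86 m².
From F = γ·h_c·A, the centroid depth is h_c = 88.2/(8.19135 × 2.86) = 3.76484 m.
The centroid lies 0.65/2 = 0.325 m below the top edge, so the top edge sits at h_top = 3.76484 − 0.325 = 3.43984 m below the surface.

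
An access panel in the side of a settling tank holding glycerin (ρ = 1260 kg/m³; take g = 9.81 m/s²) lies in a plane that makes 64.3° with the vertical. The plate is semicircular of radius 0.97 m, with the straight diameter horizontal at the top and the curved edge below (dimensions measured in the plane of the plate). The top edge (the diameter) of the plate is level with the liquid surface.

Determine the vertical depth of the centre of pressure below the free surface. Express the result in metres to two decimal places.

γ = ρg = 1260 × 9.81 / 1000 = 12.3606 kN/m³.
The plate makes 64.3° with the vertical, i.e. θ = 90° − 64.3° = 25.7° to the horizontal. Measuring y along the incline from the free-surface line, vertical depth h = y·sinθ with sinθ = 0.433659.
The centroid of a semicircle lies 4r/(3π) = 0.411681 m from the diameter, here below the top edge, so y_c = 0.411681 m and h_c = 0.411681 × 0.433659 = 0.178529 m.
A = πr²/2 = π × 0.97²/2 = 1.47796 m².
Resultant F = γ·h_c·A = 12.3606 × 0.178529 × 1.47796 = 3.26145 kN.
I_c = (π/8 − 8/(9π))·r⁴ = 0.109757 × 0.97⁴ = 0.0971671 m⁴.
Centre of pressure: y_p = y_c + I_c/(y_c·A) = 0.411681 + 0.0971671/(0.411681 × 1.47796) = 0.411681 + 0.159697 = 0.571378 m along the plane.
Vertically, h_p = y_p·sinθ = 0.571378 × 0.433659 = 0.247783 m.

h_p = 0.25 m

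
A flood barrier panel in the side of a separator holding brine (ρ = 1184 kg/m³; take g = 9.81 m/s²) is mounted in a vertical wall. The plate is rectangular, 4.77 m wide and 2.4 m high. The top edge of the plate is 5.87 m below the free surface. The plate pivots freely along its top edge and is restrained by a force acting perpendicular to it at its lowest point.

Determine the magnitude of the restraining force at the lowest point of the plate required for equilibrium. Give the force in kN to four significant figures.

P ≈ 496.6 kN

γ = ρg = 1184 × 9.81 / 1000 = 11.61504 kN/m³.
The centroid lies 2.4/2 = 1.2 m below the top edge, so the centroid depth is h_c = 5.87 + 1.2 = 7.07 m.
A = 4.77 × 2.4 = 11.448 m².
Resultant F = γ·h_c·A = 11.61504 × 7.07 × 11.448 = 940.091 kN.
I_c = b·h³/12 = 4.77 × 2.4³/12 = 5.49504 m⁴.
Centre of pressure: y_p = y_c + I_c/(y_c·A) = 7.07 + 5.49504/(7.07 × 11.448) = 7.07 + 0.0678925 = 7.13789 m along the plane.
The resultant acts 1.2 + 0.0678925 = 1.26789 m (along the plate) below the hinge at the top edge, so the moment about the hinge is M = F × 1.26789 = 940.091 × 1.26789 = 1191.93 kN·m.
A normal force at the bottom, 2.4 m from the hinge, must supply this moment: P = 1191.93/2.4 = 496.638 kN.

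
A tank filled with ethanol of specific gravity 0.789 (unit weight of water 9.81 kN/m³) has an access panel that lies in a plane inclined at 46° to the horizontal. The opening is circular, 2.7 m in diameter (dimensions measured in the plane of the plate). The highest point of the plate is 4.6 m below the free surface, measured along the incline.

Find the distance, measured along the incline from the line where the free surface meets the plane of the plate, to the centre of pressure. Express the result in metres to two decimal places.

y_p = 6.03 m

γ = 0.789 × 9.81 = 7.74009 kN/m³.
Let θ = 46° be the plate's angle to the horizontal; measure y along the incline from where the plane meets the free surface. Vertical depth h = y·sinθ with sinθ = 0.719340.
The centroid is at the centre, 1.35 m below the top of the plate, so y_c = 4.6 + 1.35 = 5.95 m and h_c = 5.95 × 0.719340 = 4.28007 m.
A = π(1.35)² = 5.72555 m².
Resultant F = γ·h_c·A = 7.74009 × 4.28007 × 5.72555 = 189.677 kN.
I_c = πr⁴/4 = π × 1.35⁴/4 = 2.6087 m⁴.
Centre of pressure: y_p = y_c + I_c/(y_c·A) = 5.95 + 2.6087/(5.95 × 5.72555) = 5.95 + 0.0765755 = 6.02658 m along the plane.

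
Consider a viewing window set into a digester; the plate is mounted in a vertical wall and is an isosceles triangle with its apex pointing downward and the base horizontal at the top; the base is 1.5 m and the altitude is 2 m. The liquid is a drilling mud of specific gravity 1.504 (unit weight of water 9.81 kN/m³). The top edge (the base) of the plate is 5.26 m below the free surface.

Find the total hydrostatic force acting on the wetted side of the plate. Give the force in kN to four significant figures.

γ = 1.504 × 9.81 = 14.75424 kN/m³.
With the apex down, the centroid sits h/3 = 2/3 = 0.666667 m below the base (the top edge), so the centroid depth is h_c = 5.26 + 0.666667 = 5.92667 m.
A = ½ × 1.5 × 2 = 1.5 m².
Resultant F = γ·h_c·A = 14.75424 × 5.92667 × 1.5 = 131.165 kN.

F ≈ 131.2 kN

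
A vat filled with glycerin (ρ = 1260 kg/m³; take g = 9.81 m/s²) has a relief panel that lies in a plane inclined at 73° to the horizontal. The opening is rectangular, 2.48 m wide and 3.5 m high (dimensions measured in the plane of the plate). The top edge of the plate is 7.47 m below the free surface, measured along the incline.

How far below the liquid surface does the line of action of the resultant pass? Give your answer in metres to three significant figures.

h_p = 8.92 m

γ = ρg = 1260 × 9.81 / 1000 = 12.3606 kN/m³.
Let θ = 73° be the plate's angle to the horizontal; measure y along the incline from where the plane meets the free surface. Vertical depth h = y·sinθ with sinθ = 0.956305.
The centroid lies 3.5/2 = 1.75 m below the top edge, so y_c = 7.47 + 1.75 = 9.22 m and h_c = 9.22 × 0.956305 = 8.81713 m.
A = 2.48 × 3.5 = 8.68 m².
Resultant F = γ·h_c·A = 12.3606 × 8.81713 × 8.68 = 945.99 kN.
I_c = b·h³/12 = 2.48 × 3.5³/12 = 8.86083 m⁴.
Centre of pressure: y_p = y_c + I_c/(y_c·A) = 9.22 + 8.86083/(9.22 × 8.68) = 9.22 + 0.110719 = 9.33072 m along the plane.
Vertically, h_p = y_p·sinθ = 9.33072 × 0.956305 = 8.92301 m.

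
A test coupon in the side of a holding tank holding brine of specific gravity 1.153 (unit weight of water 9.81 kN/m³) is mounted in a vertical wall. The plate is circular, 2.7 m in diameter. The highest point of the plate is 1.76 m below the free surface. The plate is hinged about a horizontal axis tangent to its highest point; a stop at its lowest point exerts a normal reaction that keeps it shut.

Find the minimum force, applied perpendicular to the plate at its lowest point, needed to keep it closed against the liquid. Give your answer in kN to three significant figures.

P ≈ 112 kN

γ = 1.153 × 9.81 = 11.31093 kN/m³.
The centroid is at the centre, 1.35 m below the top of the plate, so the centroid depth is h_c = 1.76 + 1.35 = 3.11 m.
A = π(1.35)² = 5.72555 m².
Resultant F = γ·h_c·A = 11.31093 × 3.11 × 5.72555 = 201.408 kN.
I_c = πr⁴/4 = π × 1.35⁴/4 = 2.6087 m⁴.
Centre of pressure: y_p = y_c + I_c/(y_c·A) = 3.11 + 2.6087/(3.11 × 5.72555) = 3.11 + 0.146503 = 3.2565 m along the plane.
The resultant acts 1.35 + 0.146503 = 1.4965 m (along the plate) below the hinge at the top edge, so the moment about the hinge is M = F × 1.4965 = 201.408 × 1.4965 = 301.407 kN·m.
A normal force at the bottom, 2.7 m from the hinge, must supply this moment: P = 301.407/2.7 = 111.632 kN.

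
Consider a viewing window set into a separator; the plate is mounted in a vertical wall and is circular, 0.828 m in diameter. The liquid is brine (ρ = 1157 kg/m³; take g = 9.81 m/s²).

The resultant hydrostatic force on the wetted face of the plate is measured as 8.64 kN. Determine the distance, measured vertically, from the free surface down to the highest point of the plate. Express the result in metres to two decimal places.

γ = ρg = 1157 × 9.81 / 1000 = 11.35017 kN/m³.
A = π(0.414)² = 0.538456 m².
From F = γ·h_c·A, the centroid depth is h_c = 8.64/(11.35017 × 0.538456) = 1.41371 m.
The centroid is at the centre, 0.414 m below the top of the plate, so the highest point sits at h_top = 1.41371 − 0.414 = 0.99971 m below the surface.

d_top ≈ 1.00 m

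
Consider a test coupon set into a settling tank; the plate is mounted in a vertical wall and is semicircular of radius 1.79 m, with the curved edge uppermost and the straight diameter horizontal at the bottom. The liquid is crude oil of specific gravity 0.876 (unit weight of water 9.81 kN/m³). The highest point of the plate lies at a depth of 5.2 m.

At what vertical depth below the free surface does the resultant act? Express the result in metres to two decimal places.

γ = 0.876 × 9.81 = 8.59356 kN/m³.
The centroid lies 4r/(3π) = 0.7597 m above the diameter, so r − 4r/(3π) = 1.79 − 0.7597 = 1.0303 m below the topmost point, so the centroid depth is h_c = 5.2 + 1.0303 = 6.2303 m.
A = πr²/2 = π × 1.79²/2 = 5.03299 m².
Resultant F = γ·h_c·A = 8.59356 × 6.2303 × 5.03299 = 269.469 kN.
I_c = (π/8 − 8/(9π))·r⁴ = 0.109757 × 1.79⁴ = 1.12679 m⁴.
Centre of pressure: y_p = y_c + I_c/(y_c·A) = 6.2303 + 1.12679/(6.2303 × 5.03299) = 6.2303 + 0.0359342 = 6.26623 m along the plane.

h_p = 6.27 m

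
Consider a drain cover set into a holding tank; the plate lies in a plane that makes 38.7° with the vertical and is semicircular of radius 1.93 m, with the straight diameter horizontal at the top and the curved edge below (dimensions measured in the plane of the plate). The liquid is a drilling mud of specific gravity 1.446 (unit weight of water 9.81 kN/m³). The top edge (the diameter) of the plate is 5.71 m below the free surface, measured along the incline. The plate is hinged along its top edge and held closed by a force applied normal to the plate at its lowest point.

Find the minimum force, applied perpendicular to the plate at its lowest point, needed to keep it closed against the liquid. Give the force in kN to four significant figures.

γ = 1.446 × 9.81 = 14.18526 kN/m³.
The plate makes 38.7° with the vertical, i.e. θ = 90° − 38.7° = 51.3° to the horizontal. Measuring y along the incline from the free-surface line, vertical depth h = y·sinθ with sinθ = 0.780430.
The centroid of a semicircle lies 4r/(3π) = 0.819117 m from the diameter, here below the top edge, so y_c = 5.71 + 0.819117 = 6.52912 m and h_c = 6.52912 × 0.780430 = 5.09552 m.
A = πr²/2 = π × 1.93²/2 = 5.85106 m².
Resultant F = γ·h_c·A = 14.18526 × 5.09552 × 5.85106 = 422.922 kN.
I_c = (π/8 − 8/(9π))·r⁴ = 0.109757 × 1.93⁴ = 1.52287 m⁴.
Centre of pressure: y_p = y_c + I_c/(y_c·A) = 6.52912 + 1.52287/(6.52912 × 5.85106) = 6.52912 + 0.0398633 = 6.56898 m along the plane.
The resultant acts 0.819117 + 0.0398633 = 0.85898 m (along the plate) below the hinge at the top edge, so the moment about the hinge is M = F × 0.85898 = 422.922 × 0.85898 = 363.282 kN·m.
A normal force at the bottom, 1.93 m from the hinge, must supply this moment: P = 363.282/1.93 = 188.229 kN.

P ≈ 188.2 kN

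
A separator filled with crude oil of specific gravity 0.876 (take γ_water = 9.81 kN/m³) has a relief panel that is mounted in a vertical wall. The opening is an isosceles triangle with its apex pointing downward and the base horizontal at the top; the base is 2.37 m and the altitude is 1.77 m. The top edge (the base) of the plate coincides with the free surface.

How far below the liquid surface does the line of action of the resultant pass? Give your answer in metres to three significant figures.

γ = 0.876 × 9.81 = 8.59356 kN/m³.
With the apex down, the centroid sits h/3 = 1.77/3 = 0.59 m below the base (the top edge), so the centroid depth is h_c = 0.59 m.
A = ½ × 2.37 × 1.77 = 2.09745 m².
Resultant F = γ·h_c·A = 8.59356 × 0.59 × 2.09745 = 10.6345 kN.
I_c = b·h³/36 = 2.37 × 1.77³/36 = 0.365061 m⁴.
Centre of pressure: y_p = y_c + I_c/(y_c·A) = 0.59 + 0.365061/(0.59 × 2.09745) = 0.59 + 0.295 = 0.885 m along the plane.

h_p = 0.885 m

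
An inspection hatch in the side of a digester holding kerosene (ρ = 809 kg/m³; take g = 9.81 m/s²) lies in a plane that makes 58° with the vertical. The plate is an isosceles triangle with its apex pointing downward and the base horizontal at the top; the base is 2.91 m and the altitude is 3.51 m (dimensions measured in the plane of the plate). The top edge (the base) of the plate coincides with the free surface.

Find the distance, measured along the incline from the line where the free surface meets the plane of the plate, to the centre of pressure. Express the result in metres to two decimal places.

γ = ρg = 809 × 9.81 / 1000 = 7.93629 kN/m³.
The plate makes 58° with the vertical, i.e. θ = 90° − 58° = 32° to the horizontal. Measuring y along the incline from the free-surface line, vertical depth h = y·sinθ with sinθ = 0.529919.
With the apex down, the centroid sits h/3 = 3.51/3 = 1.17 m below the base (the top edge), so y_c = 1.17 m and h_c = 1.17 × 0.529919 = 0.620005 m.
A = ½ × 2.91 × 3.51 = 5.10705 m².
Resultant F = γ·h_c·A = 7.93629 × 0.620005 × 5.10705 = 25.1294 kN.
I_c = b·h³/36 = 2.91 × 3.51³/36 = 3.49552 m⁴.
Centre of pressure: y_p = y_c + I_c/(y_c·A) = 1.17 + 3.49552/(1.17 × 5.10705) = 1.17 + 0.585 = 1.755 m along the plane.

y_p = 1.76 m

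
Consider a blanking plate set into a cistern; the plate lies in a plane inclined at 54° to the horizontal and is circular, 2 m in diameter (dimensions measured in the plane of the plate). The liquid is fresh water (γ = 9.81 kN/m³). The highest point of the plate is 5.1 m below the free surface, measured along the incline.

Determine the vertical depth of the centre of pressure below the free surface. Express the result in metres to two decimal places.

h_p = 4.97 m

γ = 9.81 kN/m³.
Let θ = 54° be the plate's angle to the horizontal; measure y along the incline from where the plane meets the free surface. Vertical depth h = y·sinθ with sinθ = 0.809017.
The centroid is at the centre, 1 m below the top of the plate, so y_c = 5.1 + 1 = 6.1 m and h_c = 6.1 × 0.809017 = 4.935 m.
A = π(1)² = 3.14159 m².
Resultant F = γ·h_c·A = 9.81 × 4.935 × 3.14159 = 152.092 kN.
I_c = πr⁴/4 = π × 1⁴/4 = 0.785398 m⁴.
Centre of pressure: y_p = y_c + I_c/(y_c·A) = 6.1 + 0.785398/(6.1 × 3.14159) = 6.1 + 0.0409836 = 6.14098 m along the plane.
Vertically, h_p = y_p·sinθ = 6.14098 × 0.809017 = 4.96816 m.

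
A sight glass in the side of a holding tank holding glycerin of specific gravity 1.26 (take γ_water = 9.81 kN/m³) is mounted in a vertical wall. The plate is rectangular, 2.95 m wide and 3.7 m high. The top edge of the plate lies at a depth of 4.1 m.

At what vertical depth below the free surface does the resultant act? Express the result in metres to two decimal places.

h_p = 6.14 m

γ = 1.26 × 9.81 = 12.3606 kN/m³.
The centroid lies 3.7/2 = 1.85 m below the top edge, so the centroid depth is h_c = 4.1 + 1.85 = 5.95 m.
A = 2.95 × 3.7 = 10.915 m².
Resultant F = γ·h_c·A = 12.3606 × 5.95 × 10.915 = 802.75 kN.
I_c = b·h³/12 = 2.95 × 3.7³/12 = 12.4522 m⁴.
Centre of pressure: y_p = y_c + I_c/(y_c·A) = 5.95 + 12.4522/(5.95 × 10.915) = 5.95 + 0.191737 = 6.14174 m along the plane.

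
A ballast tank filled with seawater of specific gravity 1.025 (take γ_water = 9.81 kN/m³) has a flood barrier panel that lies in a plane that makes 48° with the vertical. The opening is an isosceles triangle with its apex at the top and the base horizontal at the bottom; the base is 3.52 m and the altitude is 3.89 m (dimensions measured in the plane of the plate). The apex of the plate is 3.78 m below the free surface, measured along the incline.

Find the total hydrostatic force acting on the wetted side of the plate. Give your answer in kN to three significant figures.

F ≈ 294 kN

γ = 1.025 × 9.81 = 10.05525 kN/m³.
The plate makes 48° with the vertical, i.e. θ = 90° − 48° = 42° to the horizontal. Measuring y along the incline from the free-surface line, vertical depth h = y·sinθ with sinθ = 0.669131.
With the apex up, the centroid sits 2h/3 = 2 × 3.89/3 = 2.59333 m below the apex, so y_c = 3.78 + 2.59333 = 6.37333 m and h_c = 6.37333 × 0.669131 = 4.26459 m.
A = ½ × 3.52 × 3.89 = 6.8464 m².
Resultant F = γ·h_c·A = 10.05525 × 4.26459 × 6.8464 = 293.584 kN.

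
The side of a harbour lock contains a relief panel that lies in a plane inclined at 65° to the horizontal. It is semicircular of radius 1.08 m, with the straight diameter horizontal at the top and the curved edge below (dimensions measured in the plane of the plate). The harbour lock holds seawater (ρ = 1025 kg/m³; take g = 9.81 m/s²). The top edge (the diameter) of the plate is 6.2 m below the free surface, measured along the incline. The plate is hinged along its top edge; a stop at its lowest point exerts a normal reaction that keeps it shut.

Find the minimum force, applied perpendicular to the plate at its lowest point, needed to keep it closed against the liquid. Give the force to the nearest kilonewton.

P ≈ 48 kN

γ = ρg = 1025 × 9.81 / 1000 = 10.05525 kN/m³.
Let θ = 65° be the plate's angle to the horizontal; measure y along the incline from where the plane meets the free surface. Vertical depth h = y·sinθ with sinθ = 0.906308.
The centroid of a semicircle lies 4r/(3π) = 0.458366 m from the diameter, here below the top edge, so y_c = 6.2 + 0.458366 = 6.65837 m and h_c = 6.65837 × 0.906308 = 6.03453 m.
A = πr²/2 = π × 1.08²/2 = 1.83218 m².
Resultant F = γ·h_c·A = 10.05525 × 6.03453 × 1.83218 = 111.174 kN.
I_c = (π/8 − 8/(9π))·r⁴ = 0.109757 × 1.08⁴ = 0.149323 m⁴.
Centre of pressure: y_p = y_c + I_c/(y_c·A) = 6.65837 + 0.149323/(6.65837 × 1.83218) = 6.65837 + 0.0122403 = 6.67061 m along the plane.
The resultant acts 0.458366 + 0.0122403 = 0.470606 m (along the plate) below the hinge at the top edge, so the moment about the hinge is M = F × 0.470606 = 111.174 × 0.470606 = 52.3192 kN·m.
A normal force at the bottom, 1.08 m from the hinge, must supply this moment: P = 52.3192/1.08 = 48.4437 kN.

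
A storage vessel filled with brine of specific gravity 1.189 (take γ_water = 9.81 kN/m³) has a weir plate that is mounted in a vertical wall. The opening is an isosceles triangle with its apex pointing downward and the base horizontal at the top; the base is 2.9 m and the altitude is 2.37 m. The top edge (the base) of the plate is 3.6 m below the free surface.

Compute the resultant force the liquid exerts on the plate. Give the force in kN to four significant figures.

F ≈ 176.0 kN

γ = 1.189 × 9.81 = 11.66409 kN/m³.
With the apex down, the centroid sits h/3 = 2.37/3 = 0.79 m below the base (the top edge), so the centroid depth is h_c = 3.6 + 0.79 = 4.39 m.
A = ½ × 2.9 × 2.37 = 3.4365 m².
Resultant F = γ·h_c·A = 11.66409 × 4.39 × 3.4365 = 175.967 kN.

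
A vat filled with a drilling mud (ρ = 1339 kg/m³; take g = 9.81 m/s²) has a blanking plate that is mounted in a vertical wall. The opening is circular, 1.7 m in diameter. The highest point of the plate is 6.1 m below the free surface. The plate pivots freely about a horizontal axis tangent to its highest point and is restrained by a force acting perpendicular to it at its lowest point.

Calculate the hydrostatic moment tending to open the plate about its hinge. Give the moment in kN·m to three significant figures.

M ≈ 182 kN·m

γ = ρg = 1339 × 9.81 / 1000 = 13.13559 kN/m³.
The centroid is at the centre, 0.85 m below the top of the plate, so the centroid depth is h_c = 6.1 + 0.85 = 6.95 m.
A = π(0.85)² = 2.2698 m².
Resultant F = γ·h_c·A = 13.13559 × 6.95 × 2.2698 = 207.215 kN.
I_c = πr⁴/4 = π × 0.85⁴/4 = 0.409983 m⁴.
Centre of pressure: y_p = y_c + I_c/(y_c·A) = 6.95 + 0.409983/(6.95 × 2.2698) = 6.95 + 0.0259892 = 6.97599 m along the plane.
The resultant acts 0.85 + 0.0259892 = 0.875989 m (along the plate) below the hinge at the top edge, so the moment about the hinge is M = F × 0.875989 = 207.215 × 0.875989 = 181.518 kN·m.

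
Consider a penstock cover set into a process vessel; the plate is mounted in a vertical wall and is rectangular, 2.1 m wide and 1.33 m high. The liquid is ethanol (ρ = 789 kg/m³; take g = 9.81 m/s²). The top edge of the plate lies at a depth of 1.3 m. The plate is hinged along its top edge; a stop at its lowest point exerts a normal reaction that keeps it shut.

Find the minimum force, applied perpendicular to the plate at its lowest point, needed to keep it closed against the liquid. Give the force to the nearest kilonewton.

γ = ρg = 789 × 9.81 / 1000 = 7.74009 kN/m³.
The centroid lies 1.33/2 = 0.665 m below the top edge, so the centroid depth is h_c = 1.3 + 0.665 = 1.965 m.
A = 2.1 × 1.33 = 2.793 m².
Resultant F = γ·h_c·A = 7.74009 × 1.965 × 2.793 = 42.4795 kN.
I_c = b·h³/12 = 2.1 × 1.33³/12 = 0.411711 m⁴.
Centre of pressure: y_p = y_c + I_c/(y_c·A) = 1.965 + 0.411711/(1.965 × 2.793) = 1.965 + 0.0750169 = 2.04002 m along the plane.
The resultant acts 0.665 + 0.0750169 = 0.740017 m (along the plate) below the hinge at the top edge, so the moment about the hinge is M = F × 0.740017 = 42.4795 × 0.740017 = 31.4356 kN·m.
A normal force at the bottom, 1.33 m from the hinge, must supply this moment: P = 31.4356/1.33 = 23.6358 kN.

P ≈ 24 kN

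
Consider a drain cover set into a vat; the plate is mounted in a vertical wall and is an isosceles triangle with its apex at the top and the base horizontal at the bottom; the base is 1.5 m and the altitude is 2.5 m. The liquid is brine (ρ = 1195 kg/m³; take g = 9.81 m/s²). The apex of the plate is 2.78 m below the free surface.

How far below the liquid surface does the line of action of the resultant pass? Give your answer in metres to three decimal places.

h_p = 4.525 m

γ = ρg = 1195 × 9.81 / 1000 = 11.72295 kN/m³.
With the apex up, the centroid sits 2h/3 = 2 × 2.5/3 = 1.66667 m below the apex, so the centroid depth is h_c = 2.78 + 1.66667 = 4.44667 m.
A = ½ × 1.5 × 2.5 = 1.875 m².
Resultant F = γ·h_c·A = 11.72295 × 4.44667 × 1.875 = 97.7402 kN.
I_c = b·h³/36 = 1.5 × 2.5³/36 = 0.651042 m⁴.
Centre of pressure: y_p = y_c + I_c/(y_c·A) = 4.44667 + 0.651042/(4.44667 × 1.875) = 4.44667 + 0.0780859 = 4.52476 m along the plane.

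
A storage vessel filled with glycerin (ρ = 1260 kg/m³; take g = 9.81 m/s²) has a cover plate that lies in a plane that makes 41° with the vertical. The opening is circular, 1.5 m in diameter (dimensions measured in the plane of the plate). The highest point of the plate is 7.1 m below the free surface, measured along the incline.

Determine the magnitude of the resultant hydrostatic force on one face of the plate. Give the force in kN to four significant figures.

γ = ρg = 1260 × 9.81 / 1000 = 12.3606 kN/m³.
The plate makes 41° with the vertical, i.e. θ = 90° − 41° = 49° to the horizontal. Measuring y along the incline from the free-surface line, vertical depth h = y·sinθ with sinθ = 0.754710.
The centroid is at the centre, 0.75 m below the top of the plate, so y_c = 7.1 + 0.75 = 7.85 m and h_c = 7.85 × 0.754710 = 5.92447 m.
A = π(0.75)² = 1.76715 m².
Resultant F = γ·h_c·A = 12.3606 × 5.92447 × 1.76715 = 129.408 kN.

F ≈ 129.4 kN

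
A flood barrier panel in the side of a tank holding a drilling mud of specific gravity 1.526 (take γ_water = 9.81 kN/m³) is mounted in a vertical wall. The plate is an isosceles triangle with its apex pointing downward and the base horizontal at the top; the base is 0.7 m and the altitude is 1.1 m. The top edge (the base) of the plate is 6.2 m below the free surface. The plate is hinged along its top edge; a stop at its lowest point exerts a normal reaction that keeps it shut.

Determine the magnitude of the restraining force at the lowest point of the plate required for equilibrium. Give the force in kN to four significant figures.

γ = 1.526 × 9.81 = 14.97006 kN/m³.
With the apex down, the centroid sits h/3 = 1.1/3 = 0.366667 m below the base (the top edge), so the centroid depth is h_c = 6.2 + 0.366667 = 6.56667 m.
A = ½ × 0.7 × 1.1 = 0.385 m².
Resultant F = γ·h_c·A = 14.97006 × 6.56667 × 0.385 = 37.8468 kN.
I_c = b·h³/36 = 0.7 × 1.1³/36 = 0.0258806 m⁴.
Centre of pressure: y_p = y_c + I_c/(y_c·A) = 6.56667 + 0.0258806/(6.56667 × 0.385) = 6.56667 + 0.0102369 = 6.57691 m along the plane.
The resultant acts 0.366667 + 0.0102369 = 0.376904 m (along the plate) below the hinge at the top edge, so the moment about the hinge is M = F × 0.376904 = 37.8468 × 0.376904 = 14.2646 kN·m.
A normal force at the bottom, 1.1 m from the hinge, must supply this moment: P = 14.2646/1.1 = 12.9678 kN.

P ≈ 12.97 kN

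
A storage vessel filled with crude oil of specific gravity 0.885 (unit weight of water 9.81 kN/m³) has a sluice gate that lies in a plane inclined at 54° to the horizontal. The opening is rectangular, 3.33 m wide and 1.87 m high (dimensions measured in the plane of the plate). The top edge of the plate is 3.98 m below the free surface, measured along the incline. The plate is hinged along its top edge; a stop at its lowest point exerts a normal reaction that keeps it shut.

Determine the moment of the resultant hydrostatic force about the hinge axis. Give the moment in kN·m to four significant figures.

M ≈ 213.7 kN·m

γ = 0.885 × 9.81 = 8.68185 kN/m³.
Let θ = 54° be the plate's angle to the horizontal; measure y along the incline from where the plane meets the free surface. Vertical depth h = y·sinθ with sinθ = 0.809017.
The centroid lies 1.87/2 = 0.935 m below the top edge, so y_c = 3.98 + 0.935 = 4.915 m and h_c = 4.915 × 0.809017 = 3.97632 m.
A = 3.33 × 1.87 = 6.2271 m².
Resultant F = γ·h_c·A = 8.68185 × 3.97632 × 6.2271 = 214.971 kN.
I_c = b·h³/12 = 3.33 × 1.87³/12 = 1.81463 m⁴.
Centre of pressure: y_p = y_c + I_c/(y_c·A) = 4.915 + 1.81463/(4.915 × 6.2271) = 4.915 + 0.0592896 = 4.97429 m along the plane.
The resultant acts 0.935 + 0.0592896 = 0.99429 m (along the plate) below the hinge at the top edge, so the moment about the hinge is M = F × 0.99429 = 214.971 × 0.99429 = 213.744 kN·m.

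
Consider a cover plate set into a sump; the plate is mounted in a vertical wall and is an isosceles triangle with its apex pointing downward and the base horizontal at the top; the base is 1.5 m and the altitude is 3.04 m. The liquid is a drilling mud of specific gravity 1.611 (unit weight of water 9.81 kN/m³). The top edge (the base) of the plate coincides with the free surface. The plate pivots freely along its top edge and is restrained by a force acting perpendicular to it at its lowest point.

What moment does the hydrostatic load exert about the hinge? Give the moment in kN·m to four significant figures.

γ = 1.611 × 9.81 = 15.80391 kN/m³.
With the apex down, the centroid sits h/3 = 3.04/3 = 1.01333 m below the base (the top edge), so the centroid depth is h_c = 1.01333 m.
A = ½ × 1.5 × 3.04 = 2.28 m².
Resultant F = γ·h_c·A = 15.80391 × 1.01333 × 2.28 = 36.5132 kN.
I_c = b·h³/36 = 1.5 × 3.04³/36 = 1.1706 m⁴.
Centre of pressure: y_p = y_c + I_c/(y_c·A) = 1.01333 + 1.1706/(1.01333 × 2.28) = 1.01333 + 0.506667 = 1.52 m along the plane.
The resultant acts 1.01333 + 0.506667 = 1.52 m (along the plate) below the hinge at the top edge, so the moment about the hinge is M = F × 1.52 = 36.5132 × 1.52 = 55.5001 kN·m.

M ≈ 55.50 kN·m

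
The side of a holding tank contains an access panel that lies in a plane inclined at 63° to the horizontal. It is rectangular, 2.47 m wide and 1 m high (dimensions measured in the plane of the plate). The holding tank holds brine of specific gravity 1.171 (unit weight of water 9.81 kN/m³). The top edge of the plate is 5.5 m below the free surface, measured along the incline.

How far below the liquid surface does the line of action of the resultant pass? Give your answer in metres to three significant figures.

γ = 1.171 × 9.81 = 11.48751 kN/m³.
Let θ = 63° be the plate's angle to the horizontal; measure y along the incline from where the plane meets the free surface. Vertical depth h = y·sinθ with sinθ = 0.891007.
The centroid lies 1/2 = 0.5 m below the top edge, so y_c = 5.5 + 0.5 = 6 m and h_c = 6 × 0.891007 = 5.34604 m.
A = 2.47 × 1 = 2.47 m².
Resultant F = γ·h_c·A = 11.48751 × 5.34604 × 2.47 = 151.689 kN.
I_c = b·h³/12 = 2.47 × 1³/12 = 0.205833 m⁴.
Centre of pressure: y_p = y_c + I_c/(y_c·A) = 6 + 0.205833/(6 × 2.47) = 6 + 0.0138889 = 6.01389 m along the plane.
Vertically, h_p = y_p·sinθ = 6.01389 × 0.891007 = 5.35842 m.

h_p = 5.36 m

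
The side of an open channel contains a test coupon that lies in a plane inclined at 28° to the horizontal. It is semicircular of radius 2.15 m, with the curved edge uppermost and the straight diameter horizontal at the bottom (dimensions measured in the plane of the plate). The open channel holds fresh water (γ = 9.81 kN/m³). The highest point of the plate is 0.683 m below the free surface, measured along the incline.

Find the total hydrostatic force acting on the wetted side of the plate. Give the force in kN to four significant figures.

F ≈ 64.22 kN

γ = 9.81 kN/m³.
Let θ = 28° be the plate's angle to the horizontal; measure y along the incline from where the plane meets the free surface. Vertical depth h = y·sinθ with sinθ = 0.469472.
The centroid lies 4r/(3π) = 0.912488 m above the diameter, so r − 4r/(3π) = 2.15 − 0.912488 = 1.23751 m below the topmost point, so y_c = 0.683 + 1.23751 = 1.92051 m and h_c = 1.92051 × 0.469472 = 0.901626 m.
A = πr²/2 = π × 2.15²/2 = 7.26101 m².
Resultant F = γ·h_c·A = 9.81 × 0.901626 × 7.26101 = 64.2233 kN.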